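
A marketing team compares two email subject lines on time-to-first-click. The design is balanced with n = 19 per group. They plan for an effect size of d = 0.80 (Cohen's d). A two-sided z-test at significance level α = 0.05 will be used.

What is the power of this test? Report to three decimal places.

Power ≈ 0.694

Noncentrality parameter: δ = d·√(n/2) = 0.80 × √(19/2) = 2.4658
Critical value for a two-sided test at α = 0.05: z_{α/2} = 1.960.
Power = Φ(δ − 1.960) + Φ(−δ − 1.960) = Φ(0.506) + Φ(-4.426) = 0.6935 + 0.0000 = 0.6935.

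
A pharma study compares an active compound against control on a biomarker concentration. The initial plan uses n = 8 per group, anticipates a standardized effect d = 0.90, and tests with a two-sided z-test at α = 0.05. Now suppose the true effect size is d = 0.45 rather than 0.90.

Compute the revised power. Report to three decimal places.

Power ≈ 0.147

With d = 0.45: δ = d·√(n/2) = 0.45 × √(8/2) = 0.9000. Critical value z_{0.025} = 1.960.
Revised power = Φ(δ − 1.960) + Φ(−δ − 1.960) = Φ(-1.060) + Φ(-2.860) = 0.1446 + 0.0021 = 0.1467.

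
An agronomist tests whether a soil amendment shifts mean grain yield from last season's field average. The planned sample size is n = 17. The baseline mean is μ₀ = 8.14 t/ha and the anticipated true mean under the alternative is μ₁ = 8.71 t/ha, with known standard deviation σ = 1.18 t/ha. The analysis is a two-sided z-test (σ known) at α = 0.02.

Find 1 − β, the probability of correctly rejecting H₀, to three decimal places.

Standardized effect: d = |μ₁ − μ₀| / σ = |8.71 − 8.14| / 1.18 = 0.4831
Noncentrality parameter: δ = d·√n = 0.4831 × √17 = 1.9917
Critical value for a two-sided test at α = 0.02: z_{α/2} = 2.326.
Power = Φ(δ − 2.326) + Φ(−δ − 2.326) = Φ(-0.335) + Φ(-4.318) = 0.3689 + 0.0000 = 0.3689.

Power ≈ 0.369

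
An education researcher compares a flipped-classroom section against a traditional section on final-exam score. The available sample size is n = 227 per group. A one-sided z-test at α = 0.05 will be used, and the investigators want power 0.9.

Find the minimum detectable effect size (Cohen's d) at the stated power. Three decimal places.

d ≈ 0.275

Required noncentrality: δ = z_{0.05} + z_{0.10} = 1.645 + 1.282 = 2.926.
δ = d·√(n/2) ⇒ d = δ/√(n/2) = 2.926/√(227/2) = 0.2747.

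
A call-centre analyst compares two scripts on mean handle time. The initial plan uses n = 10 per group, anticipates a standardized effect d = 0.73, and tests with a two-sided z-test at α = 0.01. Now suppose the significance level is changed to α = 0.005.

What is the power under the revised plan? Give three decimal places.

δ = d·√(n/2) = 0.73 × √(10/2) = 1.6323 (unchanged). New critical value: z_{0.0025} = 2.807.
Revised power = Φ(δ − 2.807) + Φ(−δ − 2.807) = Φ(-1.175) + Φ(-4.439) = 0.1201 + 0.0000 = 0.1201.

Power ≈ 0.120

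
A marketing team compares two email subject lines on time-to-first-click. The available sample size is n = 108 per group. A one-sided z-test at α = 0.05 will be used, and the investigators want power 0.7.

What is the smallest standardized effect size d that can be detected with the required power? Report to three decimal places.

d ≈ 0.295

Need Φ(δ − 1.645) = 0.7, so δ = 1.645 + 0.524 = 2.169.
δ = d·√(n/2) ⇒ d = δ/√(n/2) = 2.169/√(108/2) = 0.2952.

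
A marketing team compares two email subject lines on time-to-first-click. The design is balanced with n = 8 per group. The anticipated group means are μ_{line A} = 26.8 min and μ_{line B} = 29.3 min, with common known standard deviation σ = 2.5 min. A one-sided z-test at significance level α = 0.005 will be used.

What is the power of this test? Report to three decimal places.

Standardized effect: d = |μ_{line A} − μ_{line B}| / σ = |26.8 − 29.3| / 2.5 = 1.0000
Noncentrality parameter: δ = d·√(n/2) = 1.0000 × √(8/2) = 2.0000
Critical value for a one-sided test at α = 0.005: z_α = 2.576.
Power = P(Z > 2.576 − δ) = Φ(-0.576) = 0.2824.

Power ≈ 0.282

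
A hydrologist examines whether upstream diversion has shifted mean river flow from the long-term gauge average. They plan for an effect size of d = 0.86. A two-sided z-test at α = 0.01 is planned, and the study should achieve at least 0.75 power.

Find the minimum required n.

n = 15

Set Φ(δ − 2.576) = 0.75; then δ − 2.576 = Φ⁻¹(0.75) = 0.674, giving δ = 3.250.
(Ignoring the negligible lower-tail rejection probability gives the usual closed-form inversion.)
δ = d·√n ⇒ n = (δ/d)² = (3.250 / 0.86)² = 14.28.
Rounding up, n = 15.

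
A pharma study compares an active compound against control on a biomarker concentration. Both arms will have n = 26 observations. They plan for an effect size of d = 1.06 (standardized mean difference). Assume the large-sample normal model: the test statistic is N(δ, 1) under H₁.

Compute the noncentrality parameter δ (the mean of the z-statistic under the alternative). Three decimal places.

δ ≈ 3.822

The noncentrality parameter scales effect size by the design's sample-size factor: δ = d·√(n/2) = 1.06 × √(26/2) = 3.8219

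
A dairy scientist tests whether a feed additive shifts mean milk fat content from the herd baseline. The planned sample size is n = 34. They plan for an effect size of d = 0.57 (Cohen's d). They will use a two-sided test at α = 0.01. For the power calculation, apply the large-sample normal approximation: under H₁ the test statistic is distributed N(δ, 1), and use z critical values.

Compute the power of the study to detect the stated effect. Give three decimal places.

Power ≈ 0.773

Noncentrality parameter: δ = d·√n = 0.57 × √34 = 3.3236
Two-sided α = 0.01 → critical value z_{0.005} = 2.576.
Power = Φ(δ − 2.576) + Φ(−δ − 2.576) = Φ(0.748) + Φ(-5.899) = 0.7727 + 0.0000 = 0.7727.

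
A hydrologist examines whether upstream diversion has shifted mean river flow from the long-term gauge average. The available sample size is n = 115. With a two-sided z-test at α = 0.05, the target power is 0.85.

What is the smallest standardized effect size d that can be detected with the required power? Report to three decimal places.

d ≈ 0.279

Need Φ(δ − 1.960) = 0.85, so δ = 1.960 + 1.036 = 2.996.
(The second rejection-region term Φ(−δ − z_{α/2}) is negligible and dropped.)
δ = d·√n ⇒ d = δ/√n = 2.996/√115 = 0.2794.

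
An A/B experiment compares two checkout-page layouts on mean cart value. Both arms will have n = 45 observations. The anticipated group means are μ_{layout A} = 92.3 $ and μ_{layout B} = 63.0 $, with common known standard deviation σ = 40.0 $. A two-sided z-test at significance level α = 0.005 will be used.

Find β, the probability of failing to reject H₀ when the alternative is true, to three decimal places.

Standardized effect: d = |μ_{layout A} − μ_{layout B}| / σ = |92.3 − 63.0| / 40.0 = 0.7325
Noncentrality parameter: δ = d·√(n/2) = 0.7325 × √(45/2) = 3.4746
Critical value for a two-sided test at α = 0.005: z_{α/2} = 2.807.
Power = Φ(δ − 2.807) + Φ(−δ − 2.807) = Φ(0.668) + Φ(-6.282) = 0.7478 + 0.0000 = 0.7478.
Type II error: β = 1 − power = 1 − 0.7478 = 0.2522.

β ≈ 0.252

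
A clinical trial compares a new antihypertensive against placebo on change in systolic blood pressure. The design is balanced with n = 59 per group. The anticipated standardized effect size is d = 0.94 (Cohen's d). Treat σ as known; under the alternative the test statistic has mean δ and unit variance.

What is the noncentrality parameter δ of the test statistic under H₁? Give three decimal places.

δ = d·√(n/2) = 0.94 × √(59/2) = 5.1055

δ ≈ 5.106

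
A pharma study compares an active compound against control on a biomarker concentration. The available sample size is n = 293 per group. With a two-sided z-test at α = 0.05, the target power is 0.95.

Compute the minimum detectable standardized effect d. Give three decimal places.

d ≈ 0.298

Required noncentrality: δ = z_{0.025} + z_{0.05} = 1.960 + 1.645 = 3.605.
(The second rejection-region term Φ(−δ − z_{α/2}) is negligible and dropped.)
δ = d·√(n/2) ⇒ d = δ/√(n/2) = 3.605/√(293/2) = 0.2978.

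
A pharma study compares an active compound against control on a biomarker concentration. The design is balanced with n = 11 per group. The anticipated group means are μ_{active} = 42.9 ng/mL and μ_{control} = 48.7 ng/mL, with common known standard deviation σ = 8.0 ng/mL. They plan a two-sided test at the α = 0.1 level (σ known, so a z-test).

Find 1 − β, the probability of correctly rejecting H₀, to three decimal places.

Power ≈ 0.523

Standardized effect: d = |μ_{active} − μ_{control}| / σ = |42.9 − 48.7| / 8.0 = 0.7250
Noncentrality parameter: λ = d·√(n/2) = 0.7250 × √(11/2) = 1.7003
Critical value for a two-sided test at α = 0.1: z_{α/2} = 1.645.
Power = Φ(λ − 1.645) + Φ(−λ − 1.645) = Φ(0.055) + Φ(-3.345) = 0.5221 + 0.0004 = 0.5225.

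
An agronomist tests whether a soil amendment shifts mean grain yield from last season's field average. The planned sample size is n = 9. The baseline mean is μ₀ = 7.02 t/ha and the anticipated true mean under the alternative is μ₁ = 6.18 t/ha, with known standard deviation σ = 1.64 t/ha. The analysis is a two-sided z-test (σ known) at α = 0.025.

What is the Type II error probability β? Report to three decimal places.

Standardized effect: d = |μ₁ − μ₀| / σ = |6.18 − 7.02| / 1.64 = 0.5122
Noncentrality parameter: δ = d·√n = 0.5122 × √9 = 1.5366
Two-sided α = 0.025 → critical value z_{0.0125} = 2.241.
Power = Φ(δ − 2.241) + Φ(−δ − 2.241) = Φ(-0.705) + Φ(-3.778) = 0.2405 + 0.0001 = 0.2405.
Type II error: β = 1 − power = 1 − 0.2405 = 0.7595.

β ≈ 0.759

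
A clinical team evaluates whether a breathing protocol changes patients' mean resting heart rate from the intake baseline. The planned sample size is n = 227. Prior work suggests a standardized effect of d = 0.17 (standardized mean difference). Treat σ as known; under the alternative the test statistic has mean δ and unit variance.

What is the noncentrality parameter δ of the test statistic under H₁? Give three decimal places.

δ ≈ 2.561

The noncentrality parameter scales effect size by the design's sample-size factor: δ = d·√n = 0.17 × √227 = 2.5613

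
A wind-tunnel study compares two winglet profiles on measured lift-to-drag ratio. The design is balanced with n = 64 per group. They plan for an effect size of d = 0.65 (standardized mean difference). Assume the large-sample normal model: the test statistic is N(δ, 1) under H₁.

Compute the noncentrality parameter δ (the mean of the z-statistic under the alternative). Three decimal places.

δ ≈ 3.677

δ = d·√(n/2) = 0.65 × √(64/2) = 3.6770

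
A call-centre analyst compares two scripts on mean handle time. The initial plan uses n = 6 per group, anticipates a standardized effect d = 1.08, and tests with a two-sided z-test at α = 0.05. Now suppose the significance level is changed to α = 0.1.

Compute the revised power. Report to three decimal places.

Power ≈ 0.590

δ = d·√(n/2) = 1.08 × √(6/2) = 1.8706 (unchanged). New critical value: z_{0.05} = 1.645.
Revised power = Φ(δ − 1.645) + Φ(−δ − 1.645) = Φ(0.226) + Φ(-3.515) = 0.5893 + 0.0002 = 0.5895.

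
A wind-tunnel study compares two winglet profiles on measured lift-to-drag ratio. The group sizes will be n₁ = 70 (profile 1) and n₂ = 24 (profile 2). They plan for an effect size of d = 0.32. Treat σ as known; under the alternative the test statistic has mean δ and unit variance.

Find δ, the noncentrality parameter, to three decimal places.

δ ≈ 1.353

δ = d / √(1/n₁ + 1/n₂) = 0.32 / √(1/70 + 1/24) = 1.3528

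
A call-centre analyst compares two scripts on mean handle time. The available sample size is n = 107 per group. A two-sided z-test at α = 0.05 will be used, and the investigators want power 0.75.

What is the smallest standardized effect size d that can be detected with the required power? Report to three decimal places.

Required noncentrality: δ = z_{0.025} + z_{0.25} = 1.960 + 0.674 = 2.634.
(Lower-tail contribution to power is negligible for δ > 0.)
δ = d·√(n/2) ⇒ d = δ/√(n/2) = 2.634/√(107/2) = 0.3602.

d ≈ 0.360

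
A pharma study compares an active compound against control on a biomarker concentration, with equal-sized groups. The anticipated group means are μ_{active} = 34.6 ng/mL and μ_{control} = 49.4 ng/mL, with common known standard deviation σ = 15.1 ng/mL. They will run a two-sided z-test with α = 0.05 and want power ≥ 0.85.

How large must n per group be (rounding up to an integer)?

Standardized effect: d = |μ_{active} − μ_{control}| / σ = |34.6 − 49.4| / 15.1 = 0.9801
Set Φ(δ − 1.960) = 0.85; then δ − 1.960 = Φ⁻¹(0.85) = 1.036, giving δ = 2.996.
(For δ > 0 the lower-tail rejection region contributes negligibly to power, so the one-term inversion is standard.)
δ = d·√(n/2) ⇒ n = 2(δ/d)² = 2 × (2.996 / 0.9801)² = 18.69.
Round up to the next whole unit.

n = 19 per group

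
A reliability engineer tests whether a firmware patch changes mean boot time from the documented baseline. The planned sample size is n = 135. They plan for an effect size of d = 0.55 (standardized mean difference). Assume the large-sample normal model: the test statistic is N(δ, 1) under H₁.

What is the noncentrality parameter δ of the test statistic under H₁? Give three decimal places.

δ ≈ 6.390

δ = d·√n = 0.55 × √135 = 6.3904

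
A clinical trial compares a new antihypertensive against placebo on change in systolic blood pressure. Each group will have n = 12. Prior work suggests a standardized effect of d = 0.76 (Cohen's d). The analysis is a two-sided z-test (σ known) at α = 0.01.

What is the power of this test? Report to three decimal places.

Noncentrality parameter: δ = d·√(n/2) = 0.76 × √(12/2) = 1.8616
Two-sided α = 0.01 → critical value z_{0.005} = 2.576.
Power = Φ(δ − 2.576) + Φ(−δ − 2.576) = Φ(-0.714) + Φ(-4.437) = 0.2375 + 0.0000 = 0.2376.

Power ≈ 0.238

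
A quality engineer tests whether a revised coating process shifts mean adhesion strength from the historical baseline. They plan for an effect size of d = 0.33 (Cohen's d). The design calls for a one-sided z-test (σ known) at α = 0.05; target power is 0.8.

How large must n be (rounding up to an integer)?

n = 57

Set Φ(δ − 1.645) = 0.8; then δ − 1.645 = Φ⁻¹(0.8) = 0.842, giving δ = 2.486.
δ = d·√n ⇒ n = (δ/d)² = (2.486 / 0.33)² = 56.77.
Round up to the next whole unit.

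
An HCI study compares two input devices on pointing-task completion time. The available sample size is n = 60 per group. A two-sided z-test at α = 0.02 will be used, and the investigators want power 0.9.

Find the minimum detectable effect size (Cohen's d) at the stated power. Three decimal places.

d ≈ 0.659

Need Φ(δ − 2.326) = 0.9, so δ = 2.326 + 1.282 = 3.608.
(The second rejection-region term Φ(−δ − z_{α/2}) is negligible and dropped.)
δ = d·√(n/2) ⇒ d = δ/√(n/2) = 3.608/√(60/2) = 0.6587.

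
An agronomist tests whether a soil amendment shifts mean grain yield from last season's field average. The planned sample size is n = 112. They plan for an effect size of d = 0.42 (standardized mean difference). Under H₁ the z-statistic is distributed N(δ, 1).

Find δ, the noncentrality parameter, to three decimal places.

δ ≈ 4.445

δ = d·√n = 0.42 × √112 = 4.4449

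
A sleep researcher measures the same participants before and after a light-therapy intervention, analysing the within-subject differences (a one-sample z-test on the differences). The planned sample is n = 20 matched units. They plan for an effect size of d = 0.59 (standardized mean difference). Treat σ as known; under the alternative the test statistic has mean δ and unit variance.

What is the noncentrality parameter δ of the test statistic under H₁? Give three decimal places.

The noncentrality parameter scales effect size by the design's sample-size factor: δ = d·√n = 0.59 × √20 = 2.6386

δ ≈ 2.639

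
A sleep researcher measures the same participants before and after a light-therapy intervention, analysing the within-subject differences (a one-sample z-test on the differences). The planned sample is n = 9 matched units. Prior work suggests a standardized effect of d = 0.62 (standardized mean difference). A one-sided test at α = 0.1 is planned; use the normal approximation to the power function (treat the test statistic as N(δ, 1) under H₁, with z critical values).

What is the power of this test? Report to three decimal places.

Noncentrality parameter: δ = d·√n = 0.62 × √9 = 1.8600
Critical value for a one-sided test at α = 0.1: z_α = 1.282.
Power = Φ(δ − 1.282) = Φ(0.578) = 0.7185.

Power ≈ 0.719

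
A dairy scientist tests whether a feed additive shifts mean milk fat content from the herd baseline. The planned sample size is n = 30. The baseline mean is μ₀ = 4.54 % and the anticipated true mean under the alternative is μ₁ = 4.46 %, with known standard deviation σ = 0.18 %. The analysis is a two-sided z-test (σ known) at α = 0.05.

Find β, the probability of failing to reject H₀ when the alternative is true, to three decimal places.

β ≈ 0.318

Standardized effect: d = |μ₁ − μ₀| / σ = |4.46 − 4.54| / 0.18 = 0.4444
Noncentrality parameter: δ = d·√n = 0.4444 × √30 = 2.4343
Two-sided α = 0.05 → critical value z_{0.025} = 1.960.
Power = Φ(δ − 1.960) + Φ(−δ − 1.960) = Φ(0.474) + Φ(-4.394) = 0.6824 + 0.0000 = 0.6824.
Type II error: β = 1 − power = 1 − 0.6824 = 0.3176.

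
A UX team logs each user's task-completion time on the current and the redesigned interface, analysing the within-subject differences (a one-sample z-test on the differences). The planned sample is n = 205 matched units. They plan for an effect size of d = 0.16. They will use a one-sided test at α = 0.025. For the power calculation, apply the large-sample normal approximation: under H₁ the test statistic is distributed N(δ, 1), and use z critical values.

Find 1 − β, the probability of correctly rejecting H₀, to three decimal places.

Power ≈ 0.630

Noncentrality parameter: δ = d·√n = 0.16 × √205 = 2.2909
One-sided α = 0.025 → critical value z_{0.025} = 1.960.
Power = P(Z > 1.960 − δ) = Φ(0.331) = 0.6296.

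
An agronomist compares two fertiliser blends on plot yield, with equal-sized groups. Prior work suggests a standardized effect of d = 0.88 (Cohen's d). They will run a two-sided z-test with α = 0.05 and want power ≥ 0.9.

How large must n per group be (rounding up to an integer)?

Set Φ(δ − 1.960) = 0.9; then δ − 1.960 = Φ⁻¹(0.9) = 1.282, giving δ = 3.242.
(The Φ(−δ − z_{α/2}) term is vanishingly small for δ > 0 and is dropped in the standard sample-size formula.)
δ = d·√(n/2) ⇒ n = 2(δ/d)² = 2 × (3.242 / 0.88)² = 27.14.
Round up to the next whole unit.

n = 28 per group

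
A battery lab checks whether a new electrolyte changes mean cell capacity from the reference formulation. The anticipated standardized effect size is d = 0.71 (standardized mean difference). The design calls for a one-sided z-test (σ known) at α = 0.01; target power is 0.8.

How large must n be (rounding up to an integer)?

n = 20

For power 0.8 need Φ(δ − z_{0.01}) = 0.8, so δ = z_{0.01} + z_{0.20} = 2.326 + 0.842 = 3.168.
δ = d·√n ⇒ n = (δ/d)² = (3.168 / 0.71)² = 19.91.
Round up to the next whole unit.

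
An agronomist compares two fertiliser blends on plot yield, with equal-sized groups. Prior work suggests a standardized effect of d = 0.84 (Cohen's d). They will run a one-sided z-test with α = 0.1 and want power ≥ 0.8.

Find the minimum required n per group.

n = 13 per group

Set Φ(δ − 1.282) = 0.8; then δ − 1.282 = Φ⁻¹(0.8) = 0.842, giving δ = 2.123.
δ = d·√(n/2) ⇒ n = 2(δ/d)² = 2 × (2.123 / 0.84)² = 12.78.
Rounding up, n = 13 per group.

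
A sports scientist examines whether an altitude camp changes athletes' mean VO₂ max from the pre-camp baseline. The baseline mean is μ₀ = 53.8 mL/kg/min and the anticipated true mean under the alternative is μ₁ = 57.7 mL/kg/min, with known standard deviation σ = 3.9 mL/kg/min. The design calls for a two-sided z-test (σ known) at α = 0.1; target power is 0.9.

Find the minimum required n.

Standardized effect: d = |μ₁ − μ₀| / σ = |57.7 − 53.8| / 3.9 = 1.0000
For power 0.9 need Φ(δ − z_{0.05}) = 0.9, so δ = z_{0.05} + z_{0.10} = 1.645 + 1.282 = 2.926.
(Ignoring the negligible lower-tail rejection probability gives the usual closed-form inversion.)
δ = d·√n ⇒ n = (δ/d)² = (2.926 / 1.0000)² = 8.56.
Rounding up, n = 9.

n = 9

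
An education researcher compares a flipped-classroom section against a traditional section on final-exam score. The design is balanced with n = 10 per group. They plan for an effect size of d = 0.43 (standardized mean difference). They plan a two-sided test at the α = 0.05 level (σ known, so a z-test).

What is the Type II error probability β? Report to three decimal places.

β ≈ 0.839

Noncentrality parameter: δ = d·√(n/2) = 0.43 × √(10/2) = 0.9615
Critical value for a two-sided test at α = 0.05: z_{α/2} = 1.960.
Power = Φ(δ − 1.960) + Φ(−δ − 1.960) = Φ(-0.998) + Φ(-2.921) = 0.1590 + 0.0017 = 0.1608.
Type II error: β = 1 − power = 1 − 0.1608 = 0.8392.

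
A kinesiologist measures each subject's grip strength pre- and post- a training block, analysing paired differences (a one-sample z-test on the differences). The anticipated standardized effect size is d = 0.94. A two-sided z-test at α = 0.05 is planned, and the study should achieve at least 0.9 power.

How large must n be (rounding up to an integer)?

n = 12

Set Φ(δ − 1.960) = 0.9; then δ − 1.960 = Φ⁻¹(0.9) = 1.282, giving δ = 3.242.
(The Φ(−δ − z_{α/2}) term is vanishingly small for δ > 0 and is dropped in the standard sample-size formula.)
δ = d·√n ⇒ n = (δ/d)² = (3.242 / 0.94)² = 11.89.
Round up to the next whole unit.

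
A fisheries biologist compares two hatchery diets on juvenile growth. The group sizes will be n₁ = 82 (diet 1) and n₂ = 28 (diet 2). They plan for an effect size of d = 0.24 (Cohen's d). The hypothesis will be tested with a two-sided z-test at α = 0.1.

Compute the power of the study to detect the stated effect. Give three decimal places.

Noncentrality parameter: δ = d / √(1/n₁ + 1/n₂) = 0.24 / √(1/82 + 1/28) = 1.0965
Two-sided α = 0.1 → critical value z_{0.05} = 1.645.
Power = Φ(δ − 1.645) + Φ(−δ − 1.645) = Φ(-0.548) + Φ(-2.741) = 0.2917 + 0.0031 = 0.2948.

Power ≈ 0.295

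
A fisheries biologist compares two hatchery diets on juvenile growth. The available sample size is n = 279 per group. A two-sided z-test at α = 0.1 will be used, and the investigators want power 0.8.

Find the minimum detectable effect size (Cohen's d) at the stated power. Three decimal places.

d ≈ 0.211

Need Φ(δ − 1.645) = 0.8, so δ = 1.645 + 0.842 = 2.486.
(Lower-tail contribution to power is negligible for δ > 0.)
δ = d·√(n/2) ⇒ d = δ/√(n/2) = 2.486/√(279/2) = 0.2105.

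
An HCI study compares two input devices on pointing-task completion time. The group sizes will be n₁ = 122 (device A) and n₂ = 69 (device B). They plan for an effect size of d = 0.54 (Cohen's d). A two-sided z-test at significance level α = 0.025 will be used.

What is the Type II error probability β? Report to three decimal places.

β ≈ 0.090

Noncentrality parameter: δ = d / √(1/n₁ + 1/n₂) = 0.54 / √(1/122 + 1/69) = 3.5849
Two-sided α = 0.025 → critical value z_{0.0125} = 2.241.
Power = Φ(δ − 2.241) + Φ(−δ − 2.241) = Φ(1.344) + Φ(-5.826) = 0.9105 + 0.0000 = 0.9105.
Type II error: β = 1 − power = 1 − 0.9105 = 0.0895.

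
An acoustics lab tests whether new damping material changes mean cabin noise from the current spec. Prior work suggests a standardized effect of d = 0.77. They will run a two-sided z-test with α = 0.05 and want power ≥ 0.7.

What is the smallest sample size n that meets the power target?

For power 0.7 need Φ(δ − z_{0.025}) = 0.7, so δ = z_{0.025} + z_{0.30} = 1.960 + 0.524 = 2.484.
(The Φ(−δ − z_{α/2}) term is vanishingly small for δ > 0 and is dropped in the standard sample-size formula.)
δ = d·√n ⇒ n = (δ/d)² = (2.484 / 0.77)² = 10.41.
Rounding up, n = 11.

n = 11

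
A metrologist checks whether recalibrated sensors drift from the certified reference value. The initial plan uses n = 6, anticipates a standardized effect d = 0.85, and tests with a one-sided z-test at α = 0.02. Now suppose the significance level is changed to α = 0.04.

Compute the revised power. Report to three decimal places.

Power ≈ 0.630

δ = d·√n = 0.85 × √6 = 2.0821 (unchanged). New critical value: z_{0.04} = 1.751.
Revised power = Φ(δ − 1.751) = Φ(0.331) = 0.6298.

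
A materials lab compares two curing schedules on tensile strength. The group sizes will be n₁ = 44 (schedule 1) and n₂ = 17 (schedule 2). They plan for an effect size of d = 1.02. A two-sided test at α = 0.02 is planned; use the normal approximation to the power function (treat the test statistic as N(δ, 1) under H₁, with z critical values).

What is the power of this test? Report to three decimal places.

Noncentrality parameter: δ = d / √(1/n₁ + 1/n₂) = 1.02 / √(1/44 + 1/17) = 3.5718
Critical value for a two-sided test at α = 0.02: z_{α/2} = 2.326.
Power = Φ(δ − 2.326) + Φ(−δ − 2.326) = Φ(1.245) + Φ(-5.898) = 0.8935 + 0.0000 = 0.8935.

Power ≈ 0.894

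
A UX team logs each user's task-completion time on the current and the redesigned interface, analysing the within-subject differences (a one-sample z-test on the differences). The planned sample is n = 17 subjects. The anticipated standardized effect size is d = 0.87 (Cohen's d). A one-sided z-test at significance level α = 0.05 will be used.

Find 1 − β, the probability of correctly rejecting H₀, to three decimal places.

Noncentrality parameter: δ = d·√n = 0.87 × √17 = 3.5871
One-sided α = 0.05 → critical value z_{0.05} = 1.645.
Power = P(Z > 1.645 − δ) = Φ(1.942) = 0.9739.

Power ≈ 0.974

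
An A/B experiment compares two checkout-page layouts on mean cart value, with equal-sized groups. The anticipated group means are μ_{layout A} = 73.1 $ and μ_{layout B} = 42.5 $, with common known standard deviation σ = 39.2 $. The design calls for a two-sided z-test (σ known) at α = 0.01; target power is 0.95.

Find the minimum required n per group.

n = 59 per group

Standardized effect: d = |μ_{layout A} − μ_{layout B}| / σ = |73.1 − 42.5| / 39.2 = 0.7806
Set Φ(δ − 2.576) = 0.95; then δ − 2.576 = Φ⁻¹(0.95) = 1.645, giving δ = 4.221.
(For δ > 0 the lower-tail rejection region contributes negligibly to power, so the one-term inversion is standard.)
δ = d·√(n/2) ⇒ n = 2(δ/d)² = 2 × (4.221 / 0.7806)² = 58.47.
Rounding up, n = 59 per group.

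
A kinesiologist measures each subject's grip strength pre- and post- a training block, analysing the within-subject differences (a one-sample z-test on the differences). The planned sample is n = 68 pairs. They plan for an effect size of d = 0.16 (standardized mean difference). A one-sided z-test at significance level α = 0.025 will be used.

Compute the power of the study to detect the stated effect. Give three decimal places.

Noncentrality parameter: δ = d·√n = 0.16 × √68 = 1.3194
Critical value for a one-sided test at α = 0.025: z_α = 1.960.
Power = Φ(δ − 1.960) = Φ(-0.641) = 0.2609.

Power ≈ 0.261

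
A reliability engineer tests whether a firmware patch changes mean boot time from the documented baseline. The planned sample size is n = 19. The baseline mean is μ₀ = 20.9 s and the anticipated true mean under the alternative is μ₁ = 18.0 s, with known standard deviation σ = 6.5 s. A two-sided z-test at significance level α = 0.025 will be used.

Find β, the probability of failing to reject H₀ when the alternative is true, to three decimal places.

β ≈ 0.617

Standardized effect: d = |μ₁ − μ₀| / σ = |18.0 − 20.9| / 6.5 = 0.4462
Noncentrality parameter: δ = d·√n = 0.4462 × √19 = 1.9447
Two-sided α = 0.025 → critical value z_{0.0125} = 2.241.
Power = Φ(δ − 2.241) + Φ(−δ − 2.241) = Φ(-0.297) + Φ(-4.186) = 0.3834 + 0.0000 = 0.3834.
Type II error: β = 1 − power = 1 − 0.3834 = 0.6166.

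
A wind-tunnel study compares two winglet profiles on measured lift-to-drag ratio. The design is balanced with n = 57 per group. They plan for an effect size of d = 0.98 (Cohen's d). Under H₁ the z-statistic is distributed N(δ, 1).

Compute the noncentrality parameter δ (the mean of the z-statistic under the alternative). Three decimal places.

δ ≈ 5.232

The noncentrality parameter scales effect size by the design's sample-size factor: δ = d·√(n/2) = 0.98 × √(57/2) = 5.2318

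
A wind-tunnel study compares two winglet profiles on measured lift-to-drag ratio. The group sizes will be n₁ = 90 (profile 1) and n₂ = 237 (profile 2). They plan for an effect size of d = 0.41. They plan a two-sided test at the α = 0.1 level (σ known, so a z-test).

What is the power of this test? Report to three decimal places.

Power ≈ 0.952

Noncentrality parameter: δ = d / √(1/n₁ + 1/n₂) = 0.41 / √(1/90 + 1/237) = 3.3114
Two-sided α = 0.1 → critical value z_{0.05} = 1.645.
Power = Φ(δ − 1.645) + Φ(−δ − 1.645) = Φ(1.666) + Φ(-4.956) = 0.9522 + 0.0000 = 0.9522.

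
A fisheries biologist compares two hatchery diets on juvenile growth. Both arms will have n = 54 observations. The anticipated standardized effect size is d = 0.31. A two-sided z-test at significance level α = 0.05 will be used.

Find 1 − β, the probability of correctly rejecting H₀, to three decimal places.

Power ≈ 0.364

Noncentrality parameter: δ = d·√(n/2) = 0.31 × √(54/2) = 1.6108
Two-sided α = 0.05 → critical value z_{0.025} = 1.960.
Power = Φ(δ − 1.960) + Φ(−δ − 1.960) = Φ(-0.349) + Φ(-3.571) = 0.3635 + 0.0002 = 0.3637.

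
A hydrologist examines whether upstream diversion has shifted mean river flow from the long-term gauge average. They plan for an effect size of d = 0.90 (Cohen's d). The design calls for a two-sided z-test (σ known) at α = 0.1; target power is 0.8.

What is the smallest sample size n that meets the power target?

n = 8

For power 0.8 need Φ(δ − z_{0.05}) = 0.8, so δ = z_{0.05} + z_{0.20} = 1.645 + 0.842 = 2.486.
(The Φ(−δ − z_{α/2}) term is vanishingly small for δ > 0 and is dropped in the standard sample-size formula.)
δ = d·√n ⇒ n = (δ/d)² = (2.486 / 0.90)² = 7.63.
Round up to the next whole unit.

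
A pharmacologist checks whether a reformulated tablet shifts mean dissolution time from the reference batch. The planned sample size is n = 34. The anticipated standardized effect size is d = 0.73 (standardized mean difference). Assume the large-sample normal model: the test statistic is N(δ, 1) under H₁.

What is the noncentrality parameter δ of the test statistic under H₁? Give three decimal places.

δ ≈ 4.257

δ = d·√n = 0.73 × √34 = 4.2566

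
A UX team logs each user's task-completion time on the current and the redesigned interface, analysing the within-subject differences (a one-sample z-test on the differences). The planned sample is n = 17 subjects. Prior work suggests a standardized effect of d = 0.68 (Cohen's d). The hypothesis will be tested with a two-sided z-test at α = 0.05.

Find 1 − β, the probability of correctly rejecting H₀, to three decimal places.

Noncentrality parameter: δ = d·√n = 0.68 × √17 = 2.8037
Critical value for a two-sided test at α = 0.05: z_{α/2} = 1.960.
Power = Φ(δ − 1.960) + Φ(−δ − 1.960) = Φ(0.844) + Φ(-4.764) = 0.8006 + 0.0000 = 0.8006.

Power ≈ 0.801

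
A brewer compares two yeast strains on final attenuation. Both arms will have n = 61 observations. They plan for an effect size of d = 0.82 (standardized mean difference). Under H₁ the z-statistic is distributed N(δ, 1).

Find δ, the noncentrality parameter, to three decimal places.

The noncentrality parameter scales effect size by the design's sample-size factor: δ = d·√(n/2) = 0.82 × √(61/2) = 4.5286

δ ≈ 4.529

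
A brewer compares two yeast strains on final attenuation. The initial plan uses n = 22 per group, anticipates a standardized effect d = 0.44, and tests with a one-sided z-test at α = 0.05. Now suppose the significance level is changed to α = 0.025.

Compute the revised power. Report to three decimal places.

Power ≈ 0.308

δ = d·√(n/2) = 0.44 × √(22/2) = 1.4593 (unchanged). New critical value: z_{0.025} = 1.960.
Revised power = Φ(δ − 1.960) = Φ(-0.501) = 0.3083.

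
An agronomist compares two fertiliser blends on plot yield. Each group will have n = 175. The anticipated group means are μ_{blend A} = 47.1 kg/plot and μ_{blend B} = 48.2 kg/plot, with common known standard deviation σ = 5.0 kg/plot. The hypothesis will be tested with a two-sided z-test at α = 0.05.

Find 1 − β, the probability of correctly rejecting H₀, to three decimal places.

Standardized effect: d = |μ_{blend A} − μ_{blend B}| / σ = |47.1 − 48.2| / 5.0 = 0.2200
Noncentrality parameter: δ = d·√(n/2) = 0.2200 × √(175/2) = 2.0579
Two-sided α = 0.05 → critical value z_{0.025} = 1.960.
Power = Φ(δ − 1.960) + Φ(−δ − 1.960) = Φ(0.098) + Φ(-4.018) = 0.5390 + 0.0000 = 0.5390.

Power ≈ 0.539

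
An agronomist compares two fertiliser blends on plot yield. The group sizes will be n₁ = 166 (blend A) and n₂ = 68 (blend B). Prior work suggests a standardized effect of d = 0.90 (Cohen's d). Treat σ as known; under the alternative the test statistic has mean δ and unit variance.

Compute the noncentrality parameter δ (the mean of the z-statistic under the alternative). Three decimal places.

The noncentrality parameter scales effect size by the design's sample-size factor: δ = d / √(1/n₁ + 1/n₂) = 0.90 / √(1/166 + 1/68) = 6.2509

δ ≈ 6.251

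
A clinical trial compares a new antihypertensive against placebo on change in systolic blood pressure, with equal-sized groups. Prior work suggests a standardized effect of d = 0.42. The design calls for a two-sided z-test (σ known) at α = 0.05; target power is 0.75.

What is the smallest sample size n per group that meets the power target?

Set Φ(δ − 1.960) = 0.75; then δ − 1.960 = Φ⁻¹(0.75) = 0.674, giving δ = 2.634.
(Ignoring the negligible lower-tail rejection probability gives the usual closed-form inversion.)
δ = d·√(n/2) ⇒ n = 2(δ/d)² = 2 × (2.634 / 0.42)² = 78.69.
Round up to the next whole unit.

n = 79 per group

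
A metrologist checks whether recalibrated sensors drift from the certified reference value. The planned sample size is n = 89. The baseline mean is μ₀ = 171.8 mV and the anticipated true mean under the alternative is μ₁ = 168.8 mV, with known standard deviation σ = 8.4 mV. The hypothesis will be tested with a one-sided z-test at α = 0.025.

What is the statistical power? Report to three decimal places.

Power ≈ 0.921

Standardized effect: d = |μ₁ − μ₀| / σ = |168.8 − 171.8| / 8.4 = 0.3571
Noncentrality parameter: δ = d·√n = 0.3571 × √89 = 3.3693
Critical value for a one-sided test at α = 0.025: z_α = 1.960.
Power = P(Z > 1.960 − δ) = Φ(1.409) = 0.9206.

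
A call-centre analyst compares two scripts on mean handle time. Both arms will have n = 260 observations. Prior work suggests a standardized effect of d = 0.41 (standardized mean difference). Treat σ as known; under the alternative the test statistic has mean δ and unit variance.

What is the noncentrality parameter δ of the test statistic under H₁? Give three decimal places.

δ ≈ 4.675

The noncentrality parameter scales effect size by the design's sample-size factor: δ = d·√(n/2) = 0.41 × √(260/2) = 4.6747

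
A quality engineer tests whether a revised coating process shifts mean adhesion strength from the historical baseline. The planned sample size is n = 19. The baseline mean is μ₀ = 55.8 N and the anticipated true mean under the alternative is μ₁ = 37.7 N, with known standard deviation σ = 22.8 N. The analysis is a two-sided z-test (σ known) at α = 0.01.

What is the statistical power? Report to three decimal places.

Standardized effect: d = |μ₁ − μ₀| / σ = |37.7 − 55.8| / 22.8 = 0.7939
Noncentrality parameter: δ = d·√n = 0.7939 × √19 = 3.4604
Critical value for a two-sided test at α = 0.01: z_{α/2} = 2.576.
Power = Φ(δ − 2.576) + Φ(−δ − 2.576) = Φ(0.885) + Φ(-6.036) = 0.8118 + 0.0000 = 0.8118.

Power ≈ 0.812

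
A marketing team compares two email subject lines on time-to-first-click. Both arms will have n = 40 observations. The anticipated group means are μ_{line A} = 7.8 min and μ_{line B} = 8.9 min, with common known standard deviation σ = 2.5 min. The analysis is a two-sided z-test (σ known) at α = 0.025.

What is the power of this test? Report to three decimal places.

Power ≈ 0.392

Standardized effect: d = |μ_{line A} − μ_{line B}| / σ = |7.8 − 8.9| / 2.5 = 0.4400
Noncentrality parameter: δ = d·√(n/2) = 0.4400 × √(40/2) = 1.9677
Critical value for a two-sided test at α = 0.025: z_{α/2} = 2.241.
Power = Φ(δ − 2.241) + Φ(−δ − 2.241) = Φ(-0.274) + Φ(-4.209) = 0.3922 + 0.0000 = 0.3922.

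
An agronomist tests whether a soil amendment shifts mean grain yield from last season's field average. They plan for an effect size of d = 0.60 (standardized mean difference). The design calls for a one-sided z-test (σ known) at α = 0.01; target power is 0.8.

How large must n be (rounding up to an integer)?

For power 0.8 need Φ(δ − z_{0.01}) = 0.8, so δ = z_{0.01} + z_{0.20} = 2.326 + 0.842 = 3.168.
δ = d·√n ⇒ n = (δ/d)² = (3.168 / 0.60)² = 27.88.
Rounding up, n = 28.

n = 28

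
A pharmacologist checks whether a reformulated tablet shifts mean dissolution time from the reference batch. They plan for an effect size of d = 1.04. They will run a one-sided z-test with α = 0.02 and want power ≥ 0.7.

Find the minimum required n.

For power 0.7 need Φ(δ − z_{0.02}) = 0.7, so δ = z_{0.02} + z_{0.30} = 2.054 + 0.524 = 2.578.
δ = d·√n ⇒ n = (δ/d)² = (2.578 / 1.04)² = 6.15.
Round up to the next whole unit.

n = 7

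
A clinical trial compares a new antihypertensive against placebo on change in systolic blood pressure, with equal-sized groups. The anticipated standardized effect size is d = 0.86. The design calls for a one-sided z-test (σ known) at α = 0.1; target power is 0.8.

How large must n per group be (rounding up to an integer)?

n = 13 per group

Set Φ(δ − 1.282) = 0.8; then δ − 1.282 = Φ⁻¹(0.8) = 0.842, giving δ = 2.123.
δ = d·√(n/2) ⇒ n = 2(δ/d)² = 2 × (2.123 / 0.86)² = 12.19.
Round up to the next whole unit.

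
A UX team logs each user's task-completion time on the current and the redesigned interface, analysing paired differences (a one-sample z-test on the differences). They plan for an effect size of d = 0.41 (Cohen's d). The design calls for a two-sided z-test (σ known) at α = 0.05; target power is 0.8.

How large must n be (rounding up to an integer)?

Set Φ(δ − 1.960) = 0.8; then δ − 1.960 = Φ⁻¹(0.8) = 0.842, giving δ = 2.802.
(Ignoring the negligible lower-tail rejection probability gives the usual closed-form inversion.)
δ = d·√n ⇒ n = (δ/d)² = (2.802 / 0.41)² = 46.69.
Rounding up, n = 47.

n = 47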